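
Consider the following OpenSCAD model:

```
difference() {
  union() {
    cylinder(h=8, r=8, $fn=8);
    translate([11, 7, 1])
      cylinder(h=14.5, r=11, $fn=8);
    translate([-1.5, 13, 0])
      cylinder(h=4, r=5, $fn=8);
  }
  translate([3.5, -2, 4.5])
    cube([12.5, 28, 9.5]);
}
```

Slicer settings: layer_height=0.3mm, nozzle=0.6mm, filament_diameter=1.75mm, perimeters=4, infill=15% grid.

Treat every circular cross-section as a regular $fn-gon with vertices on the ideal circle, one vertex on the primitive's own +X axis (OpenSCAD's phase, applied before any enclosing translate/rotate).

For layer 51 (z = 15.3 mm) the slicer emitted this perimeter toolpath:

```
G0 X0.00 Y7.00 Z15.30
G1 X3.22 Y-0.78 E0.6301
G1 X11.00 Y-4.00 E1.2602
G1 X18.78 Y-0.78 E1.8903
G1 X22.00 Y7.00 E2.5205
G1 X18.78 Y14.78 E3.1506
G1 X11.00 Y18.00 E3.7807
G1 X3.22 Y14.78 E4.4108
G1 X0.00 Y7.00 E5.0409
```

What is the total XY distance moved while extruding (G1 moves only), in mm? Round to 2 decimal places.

Sum the Euclidean lengths of each G1 segment: total = 67.36 mm.

67.36 mm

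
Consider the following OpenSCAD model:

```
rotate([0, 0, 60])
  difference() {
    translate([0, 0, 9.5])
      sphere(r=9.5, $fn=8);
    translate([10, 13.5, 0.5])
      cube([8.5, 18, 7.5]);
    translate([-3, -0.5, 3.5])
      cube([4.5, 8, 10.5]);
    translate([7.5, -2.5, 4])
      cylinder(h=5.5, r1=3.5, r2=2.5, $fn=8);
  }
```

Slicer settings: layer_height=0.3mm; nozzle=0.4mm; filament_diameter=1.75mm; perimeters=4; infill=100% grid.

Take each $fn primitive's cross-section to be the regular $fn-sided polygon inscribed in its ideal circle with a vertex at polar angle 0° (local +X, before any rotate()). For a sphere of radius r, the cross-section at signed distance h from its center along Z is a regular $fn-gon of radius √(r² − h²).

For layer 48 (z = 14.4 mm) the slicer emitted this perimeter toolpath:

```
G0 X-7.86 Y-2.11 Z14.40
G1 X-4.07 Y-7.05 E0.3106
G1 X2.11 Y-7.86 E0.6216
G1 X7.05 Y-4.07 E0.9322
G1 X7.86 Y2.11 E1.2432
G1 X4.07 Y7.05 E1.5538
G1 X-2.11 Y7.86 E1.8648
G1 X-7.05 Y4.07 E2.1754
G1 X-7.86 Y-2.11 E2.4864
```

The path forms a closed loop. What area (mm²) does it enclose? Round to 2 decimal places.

Apply the shoelace formula to the sequence of (X, Y) vertices; enclosed area = 187.38 mm².

187.38 mm²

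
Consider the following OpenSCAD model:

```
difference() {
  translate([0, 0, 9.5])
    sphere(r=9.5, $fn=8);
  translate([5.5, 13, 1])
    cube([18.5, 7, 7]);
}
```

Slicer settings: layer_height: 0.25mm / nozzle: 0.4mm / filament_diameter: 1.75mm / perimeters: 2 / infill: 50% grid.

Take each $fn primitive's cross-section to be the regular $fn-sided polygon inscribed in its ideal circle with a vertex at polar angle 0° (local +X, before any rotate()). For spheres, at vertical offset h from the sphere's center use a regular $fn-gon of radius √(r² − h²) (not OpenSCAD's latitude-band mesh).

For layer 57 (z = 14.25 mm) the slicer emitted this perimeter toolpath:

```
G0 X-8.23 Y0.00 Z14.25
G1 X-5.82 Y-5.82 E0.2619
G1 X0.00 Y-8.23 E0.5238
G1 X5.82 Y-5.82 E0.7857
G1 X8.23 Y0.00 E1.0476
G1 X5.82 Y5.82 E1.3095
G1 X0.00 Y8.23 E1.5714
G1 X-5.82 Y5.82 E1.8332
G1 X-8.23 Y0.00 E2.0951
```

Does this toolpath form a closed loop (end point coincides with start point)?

yes

Start point (G0): (-8.23, 0.00). End point (last G1): the path returns to the start — closed.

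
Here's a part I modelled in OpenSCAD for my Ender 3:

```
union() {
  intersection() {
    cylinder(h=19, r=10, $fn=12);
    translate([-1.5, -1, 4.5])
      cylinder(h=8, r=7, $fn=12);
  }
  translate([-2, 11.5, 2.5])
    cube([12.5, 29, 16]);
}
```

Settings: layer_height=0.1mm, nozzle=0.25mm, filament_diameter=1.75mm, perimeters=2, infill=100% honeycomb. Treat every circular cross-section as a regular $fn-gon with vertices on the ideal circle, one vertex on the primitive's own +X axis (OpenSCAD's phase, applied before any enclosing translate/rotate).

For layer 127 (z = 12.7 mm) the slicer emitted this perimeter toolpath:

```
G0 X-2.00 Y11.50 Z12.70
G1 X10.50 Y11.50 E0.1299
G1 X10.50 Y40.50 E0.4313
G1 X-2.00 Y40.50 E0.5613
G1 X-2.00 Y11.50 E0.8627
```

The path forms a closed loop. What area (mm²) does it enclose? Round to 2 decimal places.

Apply the shoelace formula to the sequence of (X, Y) vertices; enclosed area = 362.50 mm².

362.50 mm²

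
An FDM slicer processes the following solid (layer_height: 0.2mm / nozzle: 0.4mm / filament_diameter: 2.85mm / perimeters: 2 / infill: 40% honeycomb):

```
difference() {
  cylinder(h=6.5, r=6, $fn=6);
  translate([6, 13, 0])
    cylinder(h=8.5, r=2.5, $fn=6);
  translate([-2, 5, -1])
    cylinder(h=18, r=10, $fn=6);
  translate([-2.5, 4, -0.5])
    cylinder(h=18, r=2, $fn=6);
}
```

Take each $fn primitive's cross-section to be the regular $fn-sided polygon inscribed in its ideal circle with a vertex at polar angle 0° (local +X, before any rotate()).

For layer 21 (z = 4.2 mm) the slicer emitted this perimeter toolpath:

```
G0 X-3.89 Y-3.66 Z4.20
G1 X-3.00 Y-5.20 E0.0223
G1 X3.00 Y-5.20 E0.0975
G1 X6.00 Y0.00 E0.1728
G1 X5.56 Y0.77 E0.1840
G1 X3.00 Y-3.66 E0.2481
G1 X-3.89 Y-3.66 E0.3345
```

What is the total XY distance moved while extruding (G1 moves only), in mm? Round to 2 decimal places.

26.68 mm

Sum the Euclidean lengths of each G1 segment: total = 26.68 mm.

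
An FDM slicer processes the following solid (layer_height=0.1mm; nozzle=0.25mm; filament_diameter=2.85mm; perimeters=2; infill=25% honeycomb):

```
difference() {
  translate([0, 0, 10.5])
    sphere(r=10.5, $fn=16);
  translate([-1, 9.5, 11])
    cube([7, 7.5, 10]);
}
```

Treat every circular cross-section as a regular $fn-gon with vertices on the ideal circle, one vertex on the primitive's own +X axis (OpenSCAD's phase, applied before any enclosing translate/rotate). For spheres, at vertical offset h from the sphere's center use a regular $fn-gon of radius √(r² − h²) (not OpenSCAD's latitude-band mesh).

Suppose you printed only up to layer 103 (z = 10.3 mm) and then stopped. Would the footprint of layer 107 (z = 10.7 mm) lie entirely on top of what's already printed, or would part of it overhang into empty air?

Compare the two slices. At z = 10.3: the r=10.5 sphere slices to a regular 16-gon of circumradius 10.498 (√(r²−h²) with h=0.2 from center) (area = (16/2)·10.498²·sin(360°/16) = 337.40 mm²); the cube at (-1, 9.5) is not intersected at this z (z outside [11, 21]); Subtracting the remaining from the first: none of the subtracted shapes is present at this height, so the r=10.5 sphere is unchanged — area = 337.40 mm². At z = 10.7: the sphere: section is a regular 16-gon, circumradius = √(r²−h²) = √(10.5²−0.2²) = 10.498 (area = (16/2)·10.498²·sin(360°/16) = 337.40 mm²); the cube at (-1, 9.5) does not reach this height (z outside [11, 21]); Subtracting the remaining from the first: none of the subtracted shapes is present at this height, so the r=10.5 sphere is unchanged — area = 337.40 mm². Checking containment: the cross-section at z = 10.7 is a subset of the cross-section at z = 10.3.

entirely on top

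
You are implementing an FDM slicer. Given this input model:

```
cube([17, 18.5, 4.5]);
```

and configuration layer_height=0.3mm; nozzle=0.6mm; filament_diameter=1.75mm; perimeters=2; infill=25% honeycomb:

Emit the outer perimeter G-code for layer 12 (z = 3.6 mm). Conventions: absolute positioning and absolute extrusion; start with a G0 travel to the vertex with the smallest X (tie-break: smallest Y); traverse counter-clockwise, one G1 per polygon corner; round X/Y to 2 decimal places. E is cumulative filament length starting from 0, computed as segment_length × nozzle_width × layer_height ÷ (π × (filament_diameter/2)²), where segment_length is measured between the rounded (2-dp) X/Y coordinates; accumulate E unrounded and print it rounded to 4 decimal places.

G0 X0.00 Y0.00 Z3.60
G1 X17.00 Y0.00 E1.2722
G1 X17.00 Y18.50 E2.6567
G1 X0.00 Y18.50 E3.9289
G1 X0.00 Y0.00 E5.3133

At z = 3.6 mm: the cube (footprint 17×18.5) is included at this height. The outline is a single polygon with 4 vertices. Extrusion per mm of travel: 0.6 × 0.3 / (π × 0.875²) = 0.074835. Accumulating E over each segment gives final E = 5.3133.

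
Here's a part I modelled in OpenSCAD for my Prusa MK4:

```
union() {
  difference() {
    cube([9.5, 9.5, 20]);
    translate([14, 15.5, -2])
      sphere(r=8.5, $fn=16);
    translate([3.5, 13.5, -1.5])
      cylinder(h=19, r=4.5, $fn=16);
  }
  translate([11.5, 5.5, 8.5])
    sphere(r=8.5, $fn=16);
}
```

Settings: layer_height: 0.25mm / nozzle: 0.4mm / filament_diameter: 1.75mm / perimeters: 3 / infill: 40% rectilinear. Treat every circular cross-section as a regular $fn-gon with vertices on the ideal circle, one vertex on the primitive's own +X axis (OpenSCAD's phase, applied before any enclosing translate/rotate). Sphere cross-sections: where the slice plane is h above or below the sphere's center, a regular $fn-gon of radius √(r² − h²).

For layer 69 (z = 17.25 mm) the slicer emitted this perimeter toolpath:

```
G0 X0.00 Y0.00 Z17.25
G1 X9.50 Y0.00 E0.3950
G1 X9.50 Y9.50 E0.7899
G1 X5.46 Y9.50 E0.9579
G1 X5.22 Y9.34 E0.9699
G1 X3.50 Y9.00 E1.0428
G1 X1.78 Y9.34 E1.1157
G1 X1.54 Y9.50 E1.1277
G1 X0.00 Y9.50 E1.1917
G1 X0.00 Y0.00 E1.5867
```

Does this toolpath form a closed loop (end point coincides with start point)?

Start point (G0): (0.00, 0.00). End point (last G1): the path returns to the start — closed.

yes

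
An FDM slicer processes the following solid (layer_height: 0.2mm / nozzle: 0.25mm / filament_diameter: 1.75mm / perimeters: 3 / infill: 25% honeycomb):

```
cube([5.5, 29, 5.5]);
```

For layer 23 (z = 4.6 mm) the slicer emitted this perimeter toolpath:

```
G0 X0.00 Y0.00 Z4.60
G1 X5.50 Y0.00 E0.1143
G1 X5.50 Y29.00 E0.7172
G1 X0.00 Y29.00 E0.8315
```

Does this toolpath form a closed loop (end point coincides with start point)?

Start point (G0): (0.00, 0.00). End point (last G1): the path does not return to the start — open.

no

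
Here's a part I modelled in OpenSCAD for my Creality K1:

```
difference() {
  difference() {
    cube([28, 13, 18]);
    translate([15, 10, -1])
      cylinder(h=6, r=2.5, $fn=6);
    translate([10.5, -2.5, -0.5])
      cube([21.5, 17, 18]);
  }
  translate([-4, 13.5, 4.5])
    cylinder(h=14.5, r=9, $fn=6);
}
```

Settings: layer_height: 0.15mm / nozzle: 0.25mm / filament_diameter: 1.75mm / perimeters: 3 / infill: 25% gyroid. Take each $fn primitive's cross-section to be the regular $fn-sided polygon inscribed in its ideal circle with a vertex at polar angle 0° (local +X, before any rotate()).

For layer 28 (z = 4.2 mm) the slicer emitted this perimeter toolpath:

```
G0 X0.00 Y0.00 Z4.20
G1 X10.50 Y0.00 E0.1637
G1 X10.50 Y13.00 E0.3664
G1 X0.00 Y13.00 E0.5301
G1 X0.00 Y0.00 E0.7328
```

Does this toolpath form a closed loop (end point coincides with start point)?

Start point (G0): (0.00, 0.00). End point (last G1): the path returns to the start — closed.

yes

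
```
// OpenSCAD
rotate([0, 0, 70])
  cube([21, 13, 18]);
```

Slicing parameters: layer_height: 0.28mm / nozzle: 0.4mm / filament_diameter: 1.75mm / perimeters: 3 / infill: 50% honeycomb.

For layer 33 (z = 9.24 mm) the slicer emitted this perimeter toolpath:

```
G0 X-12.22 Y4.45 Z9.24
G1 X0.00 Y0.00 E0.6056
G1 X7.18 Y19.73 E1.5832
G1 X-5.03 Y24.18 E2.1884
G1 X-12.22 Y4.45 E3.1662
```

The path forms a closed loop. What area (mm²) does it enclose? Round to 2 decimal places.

272.98 mm²

Apply the shoelace formula to the sequence of (X, Y) vertices; enclosed area = 272.98 mm².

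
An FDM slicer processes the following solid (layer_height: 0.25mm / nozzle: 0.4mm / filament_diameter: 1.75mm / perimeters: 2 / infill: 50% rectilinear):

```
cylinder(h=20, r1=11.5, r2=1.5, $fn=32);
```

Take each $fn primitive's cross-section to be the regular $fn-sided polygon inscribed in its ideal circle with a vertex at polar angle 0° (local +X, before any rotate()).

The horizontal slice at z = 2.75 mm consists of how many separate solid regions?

At z = 2.75 mm: the cone contributes a regular 32-gon of circumradius 10.125 (interpolated between r1=11.5 and r2=1.5 at t=0.138). The result has 1 disconnected region.

1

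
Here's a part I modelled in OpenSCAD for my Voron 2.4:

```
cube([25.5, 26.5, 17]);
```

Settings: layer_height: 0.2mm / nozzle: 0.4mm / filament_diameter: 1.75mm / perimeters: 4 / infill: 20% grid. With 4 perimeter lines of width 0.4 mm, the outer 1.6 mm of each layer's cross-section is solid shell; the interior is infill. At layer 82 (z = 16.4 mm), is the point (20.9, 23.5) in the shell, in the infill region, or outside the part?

infill

At z = 16.4 mm: the 25.5×26.5 cube contributes its full rectangle. Overall, the cross-section is a single solid region. The nearest boundary edge runs (25.50, 26.50)→(0.00, 26.50); distance from the point to it = 3.00 mm. The point is inside the cross-section and 3.00 mm from the nearest boundary — more than the 1.6 mm shell width (4 × 0.4), so it's in the infill interior.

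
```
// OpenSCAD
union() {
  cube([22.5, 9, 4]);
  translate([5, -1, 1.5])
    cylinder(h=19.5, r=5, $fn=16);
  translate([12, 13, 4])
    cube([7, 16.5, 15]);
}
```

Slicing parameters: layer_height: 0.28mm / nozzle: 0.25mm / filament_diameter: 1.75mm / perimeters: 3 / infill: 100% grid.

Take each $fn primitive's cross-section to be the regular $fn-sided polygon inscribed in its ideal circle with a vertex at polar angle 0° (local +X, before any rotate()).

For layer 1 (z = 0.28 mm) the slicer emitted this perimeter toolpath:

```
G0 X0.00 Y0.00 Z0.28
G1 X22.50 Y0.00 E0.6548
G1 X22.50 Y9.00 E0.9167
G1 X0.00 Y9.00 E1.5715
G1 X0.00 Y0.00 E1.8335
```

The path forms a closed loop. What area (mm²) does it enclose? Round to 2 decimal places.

Apply the shoelace formula to the sequence of (X, Y) vertices; enclosed area = 202.50 mm².

202.50 mm²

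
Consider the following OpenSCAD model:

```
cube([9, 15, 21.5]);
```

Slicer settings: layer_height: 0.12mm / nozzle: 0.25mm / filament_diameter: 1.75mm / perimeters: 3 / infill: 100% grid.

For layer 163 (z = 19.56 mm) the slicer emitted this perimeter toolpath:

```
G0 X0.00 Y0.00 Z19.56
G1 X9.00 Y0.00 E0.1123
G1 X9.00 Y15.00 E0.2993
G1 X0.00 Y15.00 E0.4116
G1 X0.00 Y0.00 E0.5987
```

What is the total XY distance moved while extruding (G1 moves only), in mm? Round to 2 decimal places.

48.00 mm

Sum the Euclidean lengths of each G1 segment: total = 48.00 mm.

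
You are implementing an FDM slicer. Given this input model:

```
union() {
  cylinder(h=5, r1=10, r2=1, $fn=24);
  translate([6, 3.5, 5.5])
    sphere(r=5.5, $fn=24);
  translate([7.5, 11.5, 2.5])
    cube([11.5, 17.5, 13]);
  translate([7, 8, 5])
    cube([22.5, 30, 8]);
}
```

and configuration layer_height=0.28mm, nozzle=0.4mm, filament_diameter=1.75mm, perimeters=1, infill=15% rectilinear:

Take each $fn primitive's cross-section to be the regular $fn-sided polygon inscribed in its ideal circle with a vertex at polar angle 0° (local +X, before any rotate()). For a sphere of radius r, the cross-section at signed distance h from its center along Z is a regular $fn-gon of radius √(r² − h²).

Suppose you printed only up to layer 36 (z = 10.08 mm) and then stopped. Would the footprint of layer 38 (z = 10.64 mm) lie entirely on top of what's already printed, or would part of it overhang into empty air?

Compare the two slices. At z = 10.08: the cone is not intersected at this z (z outside [0, 5]); the sphere at (6, 3.5): section is a regular 24-gon, circumradius = √(r²−h²) = √(5.5²−4.58²) = 3.045 (area = (24/2)·3.045²·sin(360°/24) = 28.80 mm²); the cube at (7.5, 11.5) (footprint 11.5×17.5) is included at this height (area 201.25 mm²); the cube at (7, 8) is present — its section is the full 22.5×30 rectangle (area 675.00 mm²); Taking the union: the regions partially overlap — summed areas 905.05 mm² minus the doubly-counted overlap 201.25 mm² gives 703.80 mm² — area = 703.80 mm². At z = 10.64: the cone is absent (z outside [0, 5]); the sphere at (6, 3.5): section is a regular 24-gon, circumradius = √(r²−h²) = √(5.5²−5.14²) = 1.957 (area = (24/2)·1.957²·sin(360°/24) = 11.90 mm²); the cube at (7.5, 11.5) (footprint 11.5×17.5) is included at this height (area 201.25 mm²); the cube at (7, 8) (footprint 22.5×30) is included at this height (area 675.00 mm²); Taking the union: the regions partially overlap — summed areas 888.15 mm² minus the doubly-counted overlap 201.25 mm² gives 686.90 mm² — area = 686.90 mm². Checking containment: the cross-section at z = 10.64 is a subset of the cross-section at z = 10.08.

entirely on top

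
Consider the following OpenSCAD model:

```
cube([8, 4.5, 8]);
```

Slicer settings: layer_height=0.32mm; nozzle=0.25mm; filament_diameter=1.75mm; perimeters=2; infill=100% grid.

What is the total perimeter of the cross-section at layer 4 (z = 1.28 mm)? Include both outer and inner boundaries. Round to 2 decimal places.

At z = 1.28 mm: the cube (footprint 8×4.5) is included at this height (perimeter 25.00 mm). Overall, the cross-section is a single solid region. Total boundary length (outer) = 25.00 mm.

25.00 mm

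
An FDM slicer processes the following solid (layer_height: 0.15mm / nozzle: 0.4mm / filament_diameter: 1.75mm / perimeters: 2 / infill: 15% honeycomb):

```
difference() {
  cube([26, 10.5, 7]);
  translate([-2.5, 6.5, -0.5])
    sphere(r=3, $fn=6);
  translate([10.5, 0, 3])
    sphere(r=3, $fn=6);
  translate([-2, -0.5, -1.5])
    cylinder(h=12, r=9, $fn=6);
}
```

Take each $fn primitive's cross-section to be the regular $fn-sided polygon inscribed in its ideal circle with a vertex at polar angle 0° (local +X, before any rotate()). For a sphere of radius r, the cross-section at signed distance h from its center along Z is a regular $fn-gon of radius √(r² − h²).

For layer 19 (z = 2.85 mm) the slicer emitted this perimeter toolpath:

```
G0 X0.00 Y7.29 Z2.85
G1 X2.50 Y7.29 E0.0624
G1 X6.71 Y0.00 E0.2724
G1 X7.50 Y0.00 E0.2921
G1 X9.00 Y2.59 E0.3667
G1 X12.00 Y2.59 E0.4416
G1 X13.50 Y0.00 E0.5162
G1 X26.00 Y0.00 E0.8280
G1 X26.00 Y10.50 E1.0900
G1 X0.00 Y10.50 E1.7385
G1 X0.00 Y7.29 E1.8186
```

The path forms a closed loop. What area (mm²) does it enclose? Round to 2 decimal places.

Apply the shoelace formula to the sequence of (X, Y) vertices; enclosed area = 227.77 mm².

227.77 mm²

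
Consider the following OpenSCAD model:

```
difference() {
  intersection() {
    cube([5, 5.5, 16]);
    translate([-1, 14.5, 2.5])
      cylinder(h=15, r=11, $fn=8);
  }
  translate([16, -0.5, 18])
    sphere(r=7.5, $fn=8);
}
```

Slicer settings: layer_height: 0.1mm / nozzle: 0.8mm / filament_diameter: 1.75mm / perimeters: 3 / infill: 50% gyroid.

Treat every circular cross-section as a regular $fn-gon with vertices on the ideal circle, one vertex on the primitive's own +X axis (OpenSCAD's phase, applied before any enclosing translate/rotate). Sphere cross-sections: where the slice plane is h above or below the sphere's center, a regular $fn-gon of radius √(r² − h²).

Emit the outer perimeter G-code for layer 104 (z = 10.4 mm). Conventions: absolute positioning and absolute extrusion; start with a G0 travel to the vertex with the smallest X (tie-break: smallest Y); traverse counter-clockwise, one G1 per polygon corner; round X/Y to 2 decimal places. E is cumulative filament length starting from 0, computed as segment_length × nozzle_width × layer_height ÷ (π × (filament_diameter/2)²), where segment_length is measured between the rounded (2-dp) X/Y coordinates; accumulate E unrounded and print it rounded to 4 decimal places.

G0 X0.00 Y3.91 Z10.40
G1 X3.83 Y5.50 E0.1379
G1 X0.00 Y5.50 E0.2653
G1 X0.00 Y3.91 E0.3182

At z = 10.4 mm: the 5×5.5 cube contributes its full rectangle; the r=11 cylinder at (-1, 14.5) contributes a regular 8-gon of circumradius 11; After intersecting: the r=11 cylinder at (-1, 14.5) partially overlaps the 5×5.5 cube; clipping to the common part keeps 3.04 mm² — 1 connected region; the sphere at (16, -0.5) does not reach this height (|z−center|=7.600 > r=7.5); Subtracting the remaining from the first: none of the subtracted shapes is present at this height, so that combined region is unchanged — 1 connected region. The outline is a single polygon with 3 vertices. Extrusion per mm of travel: 0.8 × 0.1 / (π × 0.875²) = 0.033260. Accumulating E over each segment gives final E = 0.3182.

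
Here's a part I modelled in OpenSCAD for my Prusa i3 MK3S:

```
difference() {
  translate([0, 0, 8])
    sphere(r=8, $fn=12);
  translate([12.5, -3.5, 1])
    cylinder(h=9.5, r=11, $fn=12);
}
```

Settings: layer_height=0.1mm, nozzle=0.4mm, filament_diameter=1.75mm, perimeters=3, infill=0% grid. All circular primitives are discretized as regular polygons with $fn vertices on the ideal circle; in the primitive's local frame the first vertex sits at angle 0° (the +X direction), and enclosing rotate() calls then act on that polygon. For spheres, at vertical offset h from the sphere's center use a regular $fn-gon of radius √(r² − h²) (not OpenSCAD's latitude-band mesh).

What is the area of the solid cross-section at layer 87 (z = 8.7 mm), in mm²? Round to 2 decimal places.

140.97 mm²

At z = 8.7 mm: the r=8 sphere contributes a regular 12-gon of circumradius √(8²−0.7²) = 7.969 (area = (12/2)·7.969²·sin(360°/12) = 190.53 mm²); the r=11 cylinder at (12.5, -3.5) contributes a regular 12-gon of circumradius 11 (area = (12/2)·11.000²·sin(360°/12) = 363.00 mm²); After the difference (first − rest): starting from the r=8 sphere (190.53 mm²), the r=11 cylinder at (12.5, -3.5) partially overlaps it — only the 49.56 mm² overlap (of its 363.00 mm²) is removed, clipping the outline — area = 140.97 mm². Overall, the cross-section is a single solid region. Net area = 140.97 mm².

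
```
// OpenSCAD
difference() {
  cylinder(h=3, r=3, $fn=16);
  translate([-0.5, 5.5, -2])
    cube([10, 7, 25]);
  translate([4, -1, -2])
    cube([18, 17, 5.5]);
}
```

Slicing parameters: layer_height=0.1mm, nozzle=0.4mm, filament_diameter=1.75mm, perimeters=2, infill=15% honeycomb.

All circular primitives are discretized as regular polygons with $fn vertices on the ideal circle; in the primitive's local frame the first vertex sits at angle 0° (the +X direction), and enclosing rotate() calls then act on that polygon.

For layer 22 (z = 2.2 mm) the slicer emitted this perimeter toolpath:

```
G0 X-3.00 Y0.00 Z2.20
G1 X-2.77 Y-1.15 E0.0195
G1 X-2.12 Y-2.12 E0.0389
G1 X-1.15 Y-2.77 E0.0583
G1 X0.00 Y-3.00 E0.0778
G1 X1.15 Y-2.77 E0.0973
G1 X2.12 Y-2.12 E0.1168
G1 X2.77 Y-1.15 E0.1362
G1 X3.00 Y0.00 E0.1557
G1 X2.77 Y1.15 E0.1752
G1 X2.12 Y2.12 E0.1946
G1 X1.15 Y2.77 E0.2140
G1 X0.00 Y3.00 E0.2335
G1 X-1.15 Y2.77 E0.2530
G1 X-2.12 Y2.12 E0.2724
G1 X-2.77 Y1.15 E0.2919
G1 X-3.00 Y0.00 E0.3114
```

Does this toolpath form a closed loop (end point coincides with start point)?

Start point (G0): (-3.00, 0.00). End point (last G1): the path returns to the start — closed.

yes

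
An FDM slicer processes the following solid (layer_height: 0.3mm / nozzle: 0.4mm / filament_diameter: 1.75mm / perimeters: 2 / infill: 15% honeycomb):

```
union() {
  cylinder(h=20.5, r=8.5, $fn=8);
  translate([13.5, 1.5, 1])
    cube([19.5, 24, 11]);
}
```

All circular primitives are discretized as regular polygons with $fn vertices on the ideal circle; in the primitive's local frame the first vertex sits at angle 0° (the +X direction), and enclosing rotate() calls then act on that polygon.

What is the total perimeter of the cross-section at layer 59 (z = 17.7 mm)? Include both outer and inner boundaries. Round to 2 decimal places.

52.04 mm

At z = 17.7 mm: the cylinder: section is a regular 8-gon, circumradius r=8.5 (perimeter = 2·8·8.500·sin(180°/8) = 52.04 mm); the cube at (13.5, 1.5) is absent (z outside [1, 12]); Merging all regions: only the r=8.5 cylinder is present, so the union is just that shape — boundary = 52.04 mm. Overall, the cross-section is a single solid region. Total boundary length (outer) = 52.04 mm.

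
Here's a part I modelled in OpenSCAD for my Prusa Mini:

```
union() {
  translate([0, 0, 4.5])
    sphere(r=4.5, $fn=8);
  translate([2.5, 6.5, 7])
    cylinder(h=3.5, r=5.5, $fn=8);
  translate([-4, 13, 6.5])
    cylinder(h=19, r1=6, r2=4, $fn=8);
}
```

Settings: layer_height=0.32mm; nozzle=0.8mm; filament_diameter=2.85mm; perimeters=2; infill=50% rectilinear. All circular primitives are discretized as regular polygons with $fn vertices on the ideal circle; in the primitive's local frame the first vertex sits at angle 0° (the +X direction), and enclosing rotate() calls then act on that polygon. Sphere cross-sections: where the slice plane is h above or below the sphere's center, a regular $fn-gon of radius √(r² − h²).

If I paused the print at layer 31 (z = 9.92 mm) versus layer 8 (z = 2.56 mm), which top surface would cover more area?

Layer 31 (z = 9.92): the sphere does not reach this height (|z−center|=5.420 > r=4.5); the cylinder at (2.5, 6.5): section is a regular 8-gon, circumradius r=5.5 (area = (8/2)·5.500²·sin(360°/8) = 85.56 mm²); the cone at (-4, 13) (r1=6→r2=4) has section circumradius 5.640 here — a regular 8-gon (area = (8/2)·5.640²·sin(360°/8) = 89.97 mm²); Combining (union): the regions partially overlap — summed areas 175.53 mm² minus the doubly-counted overlap 4.58 mm² gives 170.95 mm² — area = 170.95 mm². So its area = 170.95 mm². Layer 8 (z = 2.56): the r=4.5 sphere slices to a regular 8-gon of circumradius 4.060 (√(r²−h²) with h=1.94 from center) (area = (8/2)·4.060²·sin(360°/8) = 46.63 mm²); the cylinder at (2.5, 6.5) is absent (z outside [7, 10.5]); the cone at (-4, 13) is not intersected at this z (z outside [6.5, 25.5]); Taking the union: only the r=4.5 sphere is present, so the union is just that shape — area = 46.63 mm². So its area = 46.63 mm². Layer 31 is larger (170.95 vs 46.63 mm²).

layer 31 (z = 9.92 mm)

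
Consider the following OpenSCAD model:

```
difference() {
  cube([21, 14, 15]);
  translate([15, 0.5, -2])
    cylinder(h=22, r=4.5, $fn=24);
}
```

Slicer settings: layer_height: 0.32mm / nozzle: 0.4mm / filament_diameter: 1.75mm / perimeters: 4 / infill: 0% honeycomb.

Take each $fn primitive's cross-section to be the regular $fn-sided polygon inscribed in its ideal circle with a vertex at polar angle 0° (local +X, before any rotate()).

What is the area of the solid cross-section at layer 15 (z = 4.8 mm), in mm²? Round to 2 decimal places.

258.09 mm²

At z = 4.8 mm: the 21×14 cube contributes its full rectangle (area 294.00 mm²); the cylinder at (15, 0.5): section is a regular 24-gon, circumradius r=4.5 (area = (24/2)·4.500²·sin(360°/24) = 62.89 mm²); Subtracting the remaining from the first: starting from the 21×14 cube (294.00 mm²), the r=4.5 cylinder at (15, 0.5) partially overlaps it — only the 35.91 mm² overlap (of its 62.89 mm²) is removed, clipping the outline — area = 258.09 mm². Overall, the cross-section is a single solid region. Net area = 258.09 mm².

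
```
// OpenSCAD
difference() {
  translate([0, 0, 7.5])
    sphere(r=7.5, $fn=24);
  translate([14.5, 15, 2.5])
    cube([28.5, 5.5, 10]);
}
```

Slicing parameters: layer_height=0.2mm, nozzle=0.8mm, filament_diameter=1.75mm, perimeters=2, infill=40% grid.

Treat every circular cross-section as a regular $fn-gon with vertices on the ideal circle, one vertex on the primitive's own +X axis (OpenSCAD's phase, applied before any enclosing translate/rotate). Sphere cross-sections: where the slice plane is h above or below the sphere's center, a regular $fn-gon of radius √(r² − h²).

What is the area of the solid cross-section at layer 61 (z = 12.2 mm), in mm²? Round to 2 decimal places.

106.10 mm²

At z = 12.2 mm: the r=7.5 sphere slices to a regular 24-gon of circumradius 5.845 (√(r²−h²) with h=4.7 from center) (area = (24/2)·5.845²·sin(360°/24) = 106.10 mm²); the 28.5×5.5 cube at (14.5, 15) contributes its full rectangle (area 156.75 mm²); Taking the first minus the rest: starting from the r=7.5 sphere (106.10 mm²), the 28.5×5.5 cube at (14.5, 15) misses the remaining region (no effect) — area = 106.10 mm². Overall, the cross-section is a single solid region. Net area = 106.10 mm².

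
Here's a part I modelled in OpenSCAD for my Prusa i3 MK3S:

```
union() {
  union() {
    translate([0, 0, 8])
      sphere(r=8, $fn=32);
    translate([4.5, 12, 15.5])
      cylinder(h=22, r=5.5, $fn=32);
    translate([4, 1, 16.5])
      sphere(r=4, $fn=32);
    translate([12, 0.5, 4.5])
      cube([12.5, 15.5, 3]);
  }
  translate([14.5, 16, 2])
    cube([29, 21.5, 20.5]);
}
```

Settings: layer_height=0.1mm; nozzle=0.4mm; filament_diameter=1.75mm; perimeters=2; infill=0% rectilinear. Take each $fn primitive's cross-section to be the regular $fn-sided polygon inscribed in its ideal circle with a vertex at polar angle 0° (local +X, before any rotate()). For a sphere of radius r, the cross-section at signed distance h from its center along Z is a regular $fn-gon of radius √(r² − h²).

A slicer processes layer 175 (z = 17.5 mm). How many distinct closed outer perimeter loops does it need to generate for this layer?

3

At z = 17.5 mm: the sphere does not reach this height (|z−center|=9.500 > r=8); the cylinder at (4.5, 12): section is a regular 32-gon, circumradius r=5.5; the r=4 sphere at (4, 1) slices to a regular 32-gon of circumradius 3.873 (√(r²−h²) with h=1 from center); the cube at (12, 0.5) does not reach this height (z outside [4.5, 7.5]); Combining (union): the 2 present regions are separate (no shared area or edge), so areas and boundary lengths simply add and each stays a separate island — 2 connected regions; the cube at (14.5, 16) is present — its section is the full 29×21.5 rectangle; Combining (union): the 2 present regions are separate (no shared area or edge), so areas and boundary lengths simply add and each stays a separate island — 3 connected regions. The result has 3 disconnected regions.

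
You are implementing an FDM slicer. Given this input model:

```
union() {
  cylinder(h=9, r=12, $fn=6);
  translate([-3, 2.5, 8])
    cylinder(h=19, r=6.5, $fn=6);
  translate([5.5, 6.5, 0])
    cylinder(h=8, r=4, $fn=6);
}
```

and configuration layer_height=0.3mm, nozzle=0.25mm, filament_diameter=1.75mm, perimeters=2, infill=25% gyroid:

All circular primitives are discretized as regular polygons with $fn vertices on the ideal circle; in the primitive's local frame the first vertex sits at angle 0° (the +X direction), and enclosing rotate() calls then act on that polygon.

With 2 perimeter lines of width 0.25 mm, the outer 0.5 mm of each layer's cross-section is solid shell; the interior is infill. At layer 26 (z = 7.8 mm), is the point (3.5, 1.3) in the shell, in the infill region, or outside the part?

At z = 7.8 mm: the cylinder: section is a regular 6-gon, circumradius r=12; the cylinder at (-3, 2.5) does not reach this height (z outside [8, 27]); the cylinder at (5.5, 6.5): section is a regular 6-gon, circumradius r=4; Taking the union: the regions partially overlap (shared area 36.55 mm²), so overlapping operands fuse into one piece — 1 connected region. Overall, the cross-section is a single solid region. The nearest boundary edge runs (8.87, 5.42)→(12.00, 0.00); distance from the point to it = 6.71 mm. The point is inside the cross-section and 6.71 mm from the nearest boundary — more than the 0.5 mm shell width (2 × 0.25), so it's in the infill interior.

infill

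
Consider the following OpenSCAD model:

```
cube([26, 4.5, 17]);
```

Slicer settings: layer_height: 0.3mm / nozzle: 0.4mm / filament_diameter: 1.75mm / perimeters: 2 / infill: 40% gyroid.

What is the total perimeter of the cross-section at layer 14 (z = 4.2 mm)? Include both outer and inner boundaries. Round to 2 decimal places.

At z = 4.2 mm: the cube (footprint 26×4.5) is included at this height (perimeter 61.00 mm). Overall, the cross-section is a single solid region. Total boundary length (outer) = 61.00 mm.

61.00 mm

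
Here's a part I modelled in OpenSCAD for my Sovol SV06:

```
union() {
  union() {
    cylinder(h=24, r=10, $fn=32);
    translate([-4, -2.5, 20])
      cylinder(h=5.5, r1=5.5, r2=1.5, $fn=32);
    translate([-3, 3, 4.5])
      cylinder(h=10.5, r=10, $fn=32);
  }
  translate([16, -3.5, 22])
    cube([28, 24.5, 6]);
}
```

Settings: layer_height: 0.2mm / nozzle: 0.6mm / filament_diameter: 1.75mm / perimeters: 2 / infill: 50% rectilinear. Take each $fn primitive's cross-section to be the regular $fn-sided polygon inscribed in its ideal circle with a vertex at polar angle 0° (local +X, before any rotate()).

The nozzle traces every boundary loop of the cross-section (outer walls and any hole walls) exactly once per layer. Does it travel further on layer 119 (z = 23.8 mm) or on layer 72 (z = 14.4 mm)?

layer 119 (z = 23.8 mm)

Layer 119 (z = 23.8): the r=10 cylinder contributes a regular 32-gon of circumradius 10 (perimeter = 2·32·10.000·sin(180°/32) = 62.73 mm); the cone at (-4, -2.5): at t=0.691 of its height the radius interpolates to r₁+(r₂−r₁)t = 2.736, giving a regular 32-gon of that circumradius (perimeter = 2·32·2.736·sin(180°/32) = 17.17 mm); the cylinder at (-3, 3) is not intersected at this z (z outside [4.5, 15]); Merging all regions: the cone at (-4, -2.5) lies entirely inside the r=10 cylinder, so the union is just the r=10 cylinder — boundary = 62.73 mm; the cube at (16, -3.5) (footprint 28×24.5) is included at this height (perimeter 105.00 mm); Combining (union): the 2 present regions are separate (no shared area or edge), so areas and boundary lengths simply add and each stays a separate island — boundary = 167.73 mm. So its perimeter = 167.73 mm. Layer 72 (z = 14.4): the r=10 cylinder gives a regular 32-gon of circumradius 10 (constant along its height) (perimeter = 2·32·10.000·sin(180°/32) = 62.73 mm); the cone at (-4, -2.5) is absent (z outside [20, 25.5]); the r=10 cylinder at (-3, 3) gives a regular 32-gon of circumradius 10 (constant along its height) (perimeter = 2·32·10.000·sin(180°/32) = 62.73 mm); Taking the union: the regions partially overlap (shared area 228.19 mm²), so the edge portions inside another operand are dropped and the merged outline is re-measured after clipping — boundary = 71.28 mm; the cube at (16, -3.5) is not intersected at this z (z outside [22, 28]); Combining (union): only the result so far is present, so the union is just that shape — boundary = 71.28 mm. So its perimeter = 71.28 mm. Layer 119 is larger (167.73 vs 71.28 mm).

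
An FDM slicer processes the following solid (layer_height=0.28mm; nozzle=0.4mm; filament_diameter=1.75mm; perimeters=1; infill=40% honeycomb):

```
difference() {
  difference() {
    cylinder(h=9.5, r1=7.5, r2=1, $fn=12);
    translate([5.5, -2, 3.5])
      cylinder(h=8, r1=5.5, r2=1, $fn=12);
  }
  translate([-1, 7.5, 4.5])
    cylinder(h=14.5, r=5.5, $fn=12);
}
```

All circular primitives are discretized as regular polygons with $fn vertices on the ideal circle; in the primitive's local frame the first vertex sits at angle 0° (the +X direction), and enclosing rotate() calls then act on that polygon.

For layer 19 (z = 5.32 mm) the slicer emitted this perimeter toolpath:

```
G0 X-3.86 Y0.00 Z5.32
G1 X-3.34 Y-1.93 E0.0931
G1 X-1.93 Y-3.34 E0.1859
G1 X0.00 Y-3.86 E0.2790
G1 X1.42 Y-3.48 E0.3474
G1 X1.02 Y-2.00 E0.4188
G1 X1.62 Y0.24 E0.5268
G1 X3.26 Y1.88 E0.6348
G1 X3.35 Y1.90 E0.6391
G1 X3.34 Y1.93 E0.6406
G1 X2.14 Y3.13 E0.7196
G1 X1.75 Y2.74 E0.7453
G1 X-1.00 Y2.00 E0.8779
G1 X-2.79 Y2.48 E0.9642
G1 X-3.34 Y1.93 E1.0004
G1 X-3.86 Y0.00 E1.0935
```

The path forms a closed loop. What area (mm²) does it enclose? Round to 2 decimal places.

Apply the shoelace formula to the sequence of (X, Y) vertices; enclosed area = 30.34 mm².

30.34 mm²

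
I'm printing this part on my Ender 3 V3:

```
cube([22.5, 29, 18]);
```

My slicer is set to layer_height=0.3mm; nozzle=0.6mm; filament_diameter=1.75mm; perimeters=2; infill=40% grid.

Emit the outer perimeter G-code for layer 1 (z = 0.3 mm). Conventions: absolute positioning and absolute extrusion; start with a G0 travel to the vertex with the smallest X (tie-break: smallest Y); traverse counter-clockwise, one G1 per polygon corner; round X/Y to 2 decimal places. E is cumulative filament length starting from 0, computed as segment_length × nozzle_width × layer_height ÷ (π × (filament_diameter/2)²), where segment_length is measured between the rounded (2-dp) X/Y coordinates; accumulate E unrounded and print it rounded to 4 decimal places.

At z = 0.3 mm: the cube (footprint 22.5×29) is included at this height. The outline is a single polygon with 4 vertices. Extrusion per mm of travel: 0.6 × 0.3 / (π × 0.875²) = 0.074835. Accumulating E over each segment gives final E = 7.7080.

G0 X0.00 Y0.00 Z0.30
G1 X22.50 Y0.00 E1.6838
G1 X22.50 Y29.00 E3.8540
G1 X0.00 Y29.00 E5.5378
G1 X0.00 Y0.00 E7.7080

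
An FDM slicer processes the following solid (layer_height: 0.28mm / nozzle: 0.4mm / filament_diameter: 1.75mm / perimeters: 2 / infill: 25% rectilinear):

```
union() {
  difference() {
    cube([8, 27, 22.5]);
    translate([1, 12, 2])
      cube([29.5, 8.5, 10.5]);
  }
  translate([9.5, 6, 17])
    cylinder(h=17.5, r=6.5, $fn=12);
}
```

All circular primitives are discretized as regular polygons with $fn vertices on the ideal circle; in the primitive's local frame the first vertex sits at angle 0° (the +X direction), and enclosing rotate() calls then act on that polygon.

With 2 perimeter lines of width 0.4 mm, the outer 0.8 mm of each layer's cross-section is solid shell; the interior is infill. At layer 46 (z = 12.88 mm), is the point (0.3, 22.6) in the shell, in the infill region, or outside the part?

shell

At z = 12.88 mm: the cube (footprint 8×27) is included at this height; the cube at (1, 12) is not intersected at this z (z outside [2, 12.5]); Subtracting the remaining from the first: none of the subtracted shapes is present at this height, so the 8×27 cube is unchanged — 1 connected region; the cylinder at (9.5, 6) does not reach this height (z outside [17, 34.5]); Combining (union): only the result so far is present, so the union is just that shape — 1 connected region. Overall, the cross-section is a single solid region. The nearest boundary edge runs (0.00, 27.00)→(0.00, 0.00); distance from the point to it = 0.30 mm. The point is inside the cross-section, 0.30 mm from the nearest boundary — within the 0.8 mm shell band (2 × 0.4).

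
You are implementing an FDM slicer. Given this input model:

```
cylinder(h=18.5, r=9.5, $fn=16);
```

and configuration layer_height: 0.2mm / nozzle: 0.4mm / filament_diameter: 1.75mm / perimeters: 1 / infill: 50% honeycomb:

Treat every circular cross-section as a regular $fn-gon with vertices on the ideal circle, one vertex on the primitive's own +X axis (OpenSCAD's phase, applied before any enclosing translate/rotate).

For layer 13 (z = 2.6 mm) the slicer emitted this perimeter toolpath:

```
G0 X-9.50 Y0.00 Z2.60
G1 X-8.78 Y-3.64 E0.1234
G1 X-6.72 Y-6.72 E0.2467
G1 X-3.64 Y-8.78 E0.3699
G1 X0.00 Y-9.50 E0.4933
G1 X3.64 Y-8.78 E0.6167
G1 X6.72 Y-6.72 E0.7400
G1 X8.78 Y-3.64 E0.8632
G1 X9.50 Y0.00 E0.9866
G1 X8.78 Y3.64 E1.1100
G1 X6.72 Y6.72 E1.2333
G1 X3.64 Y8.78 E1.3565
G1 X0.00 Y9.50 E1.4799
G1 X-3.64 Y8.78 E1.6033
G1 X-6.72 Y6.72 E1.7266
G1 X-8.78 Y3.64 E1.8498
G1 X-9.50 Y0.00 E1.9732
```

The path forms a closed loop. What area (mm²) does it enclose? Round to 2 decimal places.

Apply the shoelace formula to the sequence of (X, Y) vertices; enclosed area = 276.48 mm².

276.48 mm²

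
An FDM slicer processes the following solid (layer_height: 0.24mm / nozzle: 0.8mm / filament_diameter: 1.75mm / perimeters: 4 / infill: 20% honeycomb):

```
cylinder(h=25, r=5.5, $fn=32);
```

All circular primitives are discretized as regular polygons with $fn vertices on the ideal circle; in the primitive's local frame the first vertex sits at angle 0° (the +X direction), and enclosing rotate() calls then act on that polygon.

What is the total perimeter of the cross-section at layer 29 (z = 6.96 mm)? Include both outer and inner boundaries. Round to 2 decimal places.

34.50 mm

At z = 6.96 mm: the r=5.5 cylinder contributes a regular 32-gon of circumradius 5.5 (perimeter = 2·32·5.500·sin(180°/32) = 34.50 mm). Overall, the cross-section is a single solid region. Total boundary length (outer) = 34.50 mm.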